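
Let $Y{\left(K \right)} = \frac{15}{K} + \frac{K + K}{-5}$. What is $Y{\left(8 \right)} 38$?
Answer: $- \frac{1007}{20} \approx -50.35$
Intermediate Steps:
$Y{\left(K \right)} = \frac{15}{K} - \frac{2 K}{5}$ ($Y{\left(K \right)} = \frac{15}{K} + 2 K \left(- \frac{1}{5}\right) = \frac{15}{K} - \frac{2 K}{5}$)
$Y{\left(8 \right)} 38 = \left(\frac{15}{8} - \frac{16}{5}\right) 38 = \left(- \frac{53}{40}\right) 38 = - \frac{1007}{20}$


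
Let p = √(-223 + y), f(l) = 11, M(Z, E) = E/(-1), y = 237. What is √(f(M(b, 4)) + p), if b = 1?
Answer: √(11 + √14) ≈ 3.8395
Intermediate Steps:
M(Z, E) = -E (M(Z, E) = E*(-1) = -E)
p = √14 (p = √(-223 + 237) = √14 ≈ 3.7417)
√(f(M(b, 4)) + p) = √(11 + √14)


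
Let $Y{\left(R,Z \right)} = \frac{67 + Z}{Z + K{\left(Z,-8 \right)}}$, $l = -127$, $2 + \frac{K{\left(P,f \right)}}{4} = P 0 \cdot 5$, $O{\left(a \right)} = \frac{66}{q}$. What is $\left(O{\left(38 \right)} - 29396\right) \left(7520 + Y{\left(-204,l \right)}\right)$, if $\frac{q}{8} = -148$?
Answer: $- \frac{294467110265}{1332} \approx -2.2107 \cdot 10^{8}$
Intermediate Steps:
$q = -1184$ ($q = 8 \left(-148\right) = -1184$)
$O{\left(a \right)} = - \frac{33}{592}$ ($O{\left(a \right)} = \frac{66}{-1184} = 66 \left(- \frac{1}{1184}\right) = - \frac{33}{592}$)
$K{\left(P,f \right)} = -8$ ($K{\left(P,f \right)} = -8 + 4 P 0 \cdot 5 = -8 + 4 \cdot 0 \cdot 5 = -8 + 4 \cdot 0 = -8 + 0 = -8$)
$Y{\left(R,Z \right)} = \frac{67 + Z}{-8 + Z}$ ($Y{\left(R,Z \right)} = \frac{67 + Z}{Z - 8} = \frac{67 + Z}{-8 + Z}$)
$\left(O{\left(38 \right)} - 29396\right) \left(7520 + Y{\left(-204,l \right)}\right) = \left(- \frac{33}{592} - 29396\right) \left(7520 + \frac{67 - 127}{-8 - 127}\right) = - \frac{17402465 \left(7520 + \frac{1}{-135} \left(-60\right)\right)}{592} = - \frac{17402465 \left(7520 - - \frac{4}{9}\right)}{592} = - \frac{17402465 \left(7520 + \frac{4}{9}\right)}{592} = \left(- \frac{17402465}{592}\right) \frac{67684}{9} = - \frac{294467110265}{1332}$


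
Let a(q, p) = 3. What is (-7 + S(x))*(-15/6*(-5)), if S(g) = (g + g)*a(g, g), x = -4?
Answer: -775/2 ≈ -387.50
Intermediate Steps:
S(g) = 6*g (S(g) = (g + g)*3 = (2*g)*3 = 6*g)
(-7 + S(x))*(-15/6*(-5)) = (-7 + 6*(-4))*(-15/6*(-5)) = (-7 - 24)*(-15/6*(-5)) = -31*(-5*½)*(-5) = -(-155)*(-5)/2 = -31*25/2 = -775/2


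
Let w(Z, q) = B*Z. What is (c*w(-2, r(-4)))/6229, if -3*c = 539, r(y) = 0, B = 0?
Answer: 0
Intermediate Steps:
w(Z, q) = 0 (w(Z, q) = 0*Z = 0)
c = -539/3 (c = -⅓*539 = -539/3 ≈ -179.67)
(c*w(-2, r(-4)))/6229 = -539/3*0/6229 = 0*(1/6229) = 0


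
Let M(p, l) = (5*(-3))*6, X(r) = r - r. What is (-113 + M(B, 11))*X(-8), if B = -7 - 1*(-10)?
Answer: 0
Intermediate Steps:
X(r) = 0
B = 3 (B = -7 + 10 = 3)
M(p, l) = -90 (M(p, l) = -15*6 = -90)
(-113 + M(B, 11))*X(-8) = (-113 - 90)*0 = -203*0 = 0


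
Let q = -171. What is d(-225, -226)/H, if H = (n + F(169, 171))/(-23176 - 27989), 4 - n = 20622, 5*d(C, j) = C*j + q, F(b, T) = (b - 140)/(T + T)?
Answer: 177360586794/7051327 ≈ 25153.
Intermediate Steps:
F(b, T) = (-140 + b)/(2*T) (F(b, T) = (-140 + b)/((2*T)) = (-140 + b)*(1/(2*T)) = (-140 + b)/(2*T))
d(C, j) = -171/5 + C*j/5 (d(C, j) = (C*j - 171)/5 = (-171 + C*j)/5 = -171/5 + C*j/5)
n = -20618 (n = 4 - 1*20622 = 4 - 20622 = -20618)
H = 7051327/17498430 (H = (-20618 + (1/2)*(-140 + 169)/171)/(-23176 - 27989) = (-20618 + (1/2)*(1/171)*29)/(-51165) = (-20618 + 29/342)*(-1/51165) = -7051327/342*(-1/51165) = 7051327/17498430 ≈ 0.40297)
d(-225, -226)/H = (-171/5 + (1/5)*(-225)*(-226))/(7051327/17498430) = (-171/5 + 10170)*(17498430/7051327) = (50679/5)*(17498430/7051327) = 177360586794/7051327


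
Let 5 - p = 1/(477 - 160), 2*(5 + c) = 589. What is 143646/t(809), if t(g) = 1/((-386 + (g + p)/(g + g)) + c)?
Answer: -3536377205616/256453 ≈ -1.3790e+7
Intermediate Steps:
c = 579/2 (c = -5 + (½)*589 = -5 + 589/2 = 579/2 ≈ 289.50)
p = 1584/317 (p = 5 - 1/(477 - 160) = 5 - 1/317 = 1584/317 ≈ 4.9968)
t(g) = 1/(-193/2 + (1584/317 + g)/(2*g)) (t(g) = 1/((-386 + (g + 1584/317)/(g + g)) + 579/2) = 1/((-386 + (1584/317 + g)/((2*g))) + 579/2) = 1/((-386 + (1584/317 + g)*(1/(2*g))) + 579/2) = 1/((-386 + (1584/317 + g)/(2*g)) + 579/2) = 1/(-193/2 + (1584/317 + g)/(2*g)))
143646/t(809) = 143646/((-317*809/(-792 + 30432*809))) = 143646/((-317*809/(-792 + 24619488))) = 143646/((-317*809/24618696)) = 143646/((-317*809*1/24618696)) = 143646/(-256453/24618696) = 143646*(-24618696/256453) = -3536377205616/256453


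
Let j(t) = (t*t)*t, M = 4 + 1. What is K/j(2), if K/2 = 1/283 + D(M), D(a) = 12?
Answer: 3397/1132 ≈ 3.0009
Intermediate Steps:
M = 5
j(t) = t³ (j(t) = t²*t = t³)
K = 6794/283 (K = 2*(1/283 + 12) = 2*(3397/283) = 6794/283 ≈ 24.007)
K/j(2) = (6794/283)/2³ = (6794/283)/8 = (⅛)*(6794/283) = 3397/1132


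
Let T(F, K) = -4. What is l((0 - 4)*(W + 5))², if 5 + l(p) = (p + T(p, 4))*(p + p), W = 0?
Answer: 912025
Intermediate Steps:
l(p) = -5 + 2*p*(-4 + p) (l(p) = -5 + (p - 4)*(p + p) = -5 + (-4 + p)*(2*p) = -5 + 2*p*(-4 + p))
l((0 - 4)*(W + 5))² = (-5 - 8*(0 - 4)*(0 + 5) + 2*((0 - 4)*(0 + 5))²)² = (-5 - (-32)*5 + 2*(-4*5)²)² = (-5 - 8*(-20) + 2*(-20)²)² = (-5 + 160 + 2*400)² = (-5 + 160 + 800)² = 955² = 912025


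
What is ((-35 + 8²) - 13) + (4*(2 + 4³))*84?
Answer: 22192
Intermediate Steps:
((-35 + 8²) - 13) + (4*(2 + 4³))*84 = ((-35 + 64) - 13) + (4*(2 + 64))*84 = (29 - 13) + (4*66)*84 = 16 + 264*84 = 16 + 22176 = 22192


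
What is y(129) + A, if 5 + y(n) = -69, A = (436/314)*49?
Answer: -936/157 ≈ -5.9618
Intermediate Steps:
A = 10682/157 (A = (436*(1/314))*49 = (218/157)*49 = 10682/157 ≈ 68.038)
y(n) = -74 (y(n) = -5 - 69 = -74)
y(129) + A = -74 + 10682/157 = -936/157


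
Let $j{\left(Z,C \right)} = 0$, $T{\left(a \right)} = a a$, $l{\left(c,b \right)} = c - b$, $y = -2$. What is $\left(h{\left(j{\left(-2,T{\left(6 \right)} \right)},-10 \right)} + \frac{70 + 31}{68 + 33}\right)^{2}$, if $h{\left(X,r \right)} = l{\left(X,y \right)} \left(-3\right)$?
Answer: $25$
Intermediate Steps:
$T{\left(a \right)} = a^{2}$
$h{\left(X,r \right)} = -6 - 3 X$ ($h{\left(X,r \right)} = \left(X - -2\right) \left(-3\right) = \left(X + 2\right) \left(-3\right) = \left(2 + X\right) \left(-3\right) = -6 - 3 X$)
$\left(h{\left(j{\left(-2,T{\left(6 \right)} \right)},-10 \right)} + \frac{70 + 31}{68 + 33}\right)^{2} = \left(\left(-6 - 0\right) + \frac{70 + 31}{68 + 33}\right)^{2} = \left(\left(-6 + 0\right) + \frac{101}{101}\right)^{2} = \left(-6 + 101 \cdot \frac{1}{101}\right)^{2} = \left(-6 + 1\right)^{2} = \left(-5\right)^{2} = 25$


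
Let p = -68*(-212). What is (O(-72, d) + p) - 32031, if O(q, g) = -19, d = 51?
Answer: -17634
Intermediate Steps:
p = 14416
(O(-72, d) + p) - 32031 = (-19 + 14416) - 32031 = 14397 - 32031 = -17634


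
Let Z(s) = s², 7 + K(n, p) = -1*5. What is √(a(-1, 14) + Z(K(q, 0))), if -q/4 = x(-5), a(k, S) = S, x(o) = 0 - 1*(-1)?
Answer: √158 ≈ 12.570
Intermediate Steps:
x(o) = 1 (x(o) = 0 + 1 = 1)
q = -4 (q = -4*1 = -4)
K(n, p) = -12 (K(n, p) = -7 - 1*5 = -7 - 5 = -12)
√(a(-1, 14) + Z(K(q, 0))) = √(14 + (-12)²) = √(14 + 144) = √158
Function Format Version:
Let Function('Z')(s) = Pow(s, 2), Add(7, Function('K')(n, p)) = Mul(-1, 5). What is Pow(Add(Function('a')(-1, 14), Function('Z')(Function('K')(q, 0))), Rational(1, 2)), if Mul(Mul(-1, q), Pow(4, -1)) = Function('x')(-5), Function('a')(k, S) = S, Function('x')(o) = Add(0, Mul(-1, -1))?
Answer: Pow(158, Rational(1, 2)) ≈ 12.570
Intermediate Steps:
Function('x')(o) = 1 (Function('x')(o) = Add(0, 1) = 1)
q = -4 (q = Mul(-4, 1) = -4)
Function('K')(n, p) = -12 (Function('K')(n, p) = Add(-7, Mul(-1, 5)) = Add(-7, -5) = -12)
Pow(Add(Function('a')(-1, 14), Function('Z')(Function('K')(q, 0))), Rational(1, 2)) = Pow(Add(14, Pow(-12, 2)), Rational(1, 2)) = Pow(Add(14, 144), Rational(1, 2)) = Pow(158, Rational(1, 2))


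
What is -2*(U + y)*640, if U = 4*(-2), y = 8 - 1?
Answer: 1280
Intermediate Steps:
y = 7
U = -8
-2*(U + y)*640 = -2*(-8 + 7)*640 = -2*(-1)*640 = 2*640 = 1280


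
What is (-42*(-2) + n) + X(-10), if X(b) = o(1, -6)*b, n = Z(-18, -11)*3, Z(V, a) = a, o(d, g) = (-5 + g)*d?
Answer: 161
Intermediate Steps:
o(d, g) = d*(-5 + g)
n = -33 (n = -11*3 = -33)
X(b) = -11*b (X(b) = (1*(-5 - 6))*b = (1*(-11))*b = -11*b)
(-42*(-2) + n) + X(-10) = (-42*(-2) - 33) - 11*(-10) = (84 - 33) + 110 = 51 + 110 = 161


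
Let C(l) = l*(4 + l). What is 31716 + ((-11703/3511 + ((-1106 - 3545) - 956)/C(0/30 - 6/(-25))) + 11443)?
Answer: 28020856877/744332 ≈ 37646.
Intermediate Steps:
31716 + ((-11703/3511 + ((-1106 - 3545) - 956)/C(0/30 - 6/(-25))) + 11443) = 31716 + ((-11703/3511 + ((-1106 - 3545) - 956)/(((0/30 - 6/(-25))*(4 + (0/30 - 6/(-25)))))) + 11443) = 31716 + ((-11703*1/3511 + (-4651 - 956)/(((0*(1/30) - 6*(-1/25))*(4 + (0*(1/30) - 6*(-1/25)))))) + 11443) = 31716 + ((-11703/3511 - 5607*1/((0 + 6/25)*(4 + (0 + 6/25)))) + 11443) = 31716 + ((-11703/3511 - 5607*25/(6*(4 + 6/25))) + 11443) = 31716 + ((-11703/3511 - 5607/((6/25)*(106/25))) + 11443) = 31716 + ((-11703/3511 - 5607/636/625) + 11443) = 31716 + ((-11703/3511 - 5607*625/636) + 11443) = 31716 + ((-11703/3511 - 1168125/212) + 11443) = 31716 + (-4103767911/744332 + 11443) = 31716 + 4413623165/744332 = 28020856877/744332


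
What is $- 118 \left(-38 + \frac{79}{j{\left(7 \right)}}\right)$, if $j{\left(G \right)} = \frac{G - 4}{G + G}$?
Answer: $- \frac{117056}{3} \approx -39019.0$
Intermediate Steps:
$j{\left(G \right)} = \frac{-4 + G}{2 G}$
$- 118 \left(-38 + \frac{79}{j{\left(7 \right)}}\right) = - 118 \left(-38 + \frac{79}{\frac{1}{2} \cdot \frac{1}{7} \left(-4 + 7\right)}\right) = - 118 \left(-38 + \frac{79}{\frac{1}{2} \cdot \frac{1}{7} \cdot 3}\right) = - 118 \left(-38 + \frac{79}{\frac{3}{14}}\right) = - 118 \left(-38 + 79 \cdot \frac{14}{3}\right) = - 118 \left(-38 + \frac{1106}{3}\right) = \left(-118\right) \frac{992}{3} = - \frac{117056}{3}$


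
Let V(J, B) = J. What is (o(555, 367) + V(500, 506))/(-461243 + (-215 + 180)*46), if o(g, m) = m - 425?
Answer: -442/462853 ≈ -0.00095495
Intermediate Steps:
o(g, m) = -425 + m
(o(555, 367) + V(500, 506))/(-461243 + (-215 + 180)*46) = ((-425 + 367) + 500)/(-461243 + (-215 + 180)*46) = (-58 + 500)/(-461243 - 35*46) = 442/(-461243 - 1610) = 442/(-462853) = 442*(-1/462853) = -442/462853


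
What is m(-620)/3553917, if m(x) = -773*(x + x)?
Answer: 958520/3553917 ≈ 0.26971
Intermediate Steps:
m(x) = -1546*x
m(-620)/3553917 = -1546*(-620)/3553917 = 958520*(1/3553917) = 958520/3553917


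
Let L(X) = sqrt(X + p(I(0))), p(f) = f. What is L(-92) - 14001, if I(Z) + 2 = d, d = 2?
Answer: -14001 + 2*I*sqrt(23) ≈ -14001.0 + 9.5917*I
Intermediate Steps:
I(Z) = 0 (I(Z) = -2 + 2 = 0)
L(X) = sqrt(X) (L(X) = sqrt(X + 0) = sqrt(X))
L(-92) - 14001 = sqrt(-92) - 14001 = 2*I*sqrt(23) - 14001 = -14001 + 2*I*sqrt(23)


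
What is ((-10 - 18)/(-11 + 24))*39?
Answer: -84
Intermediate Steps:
((-10 - 18)/(-11 + 24))*39 = -28/13*39 = -84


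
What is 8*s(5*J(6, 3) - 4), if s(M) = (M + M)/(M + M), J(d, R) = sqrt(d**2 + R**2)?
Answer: 8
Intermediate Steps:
J(d, R) = sqrt(R**2 + d**2)
s(M) = 1 (s(M) = (2*M)/((2*M)) = (2*M)*(1/(2*M)) = 1)
8*s(5*J(6, 3) - 4) = 8*1 = 8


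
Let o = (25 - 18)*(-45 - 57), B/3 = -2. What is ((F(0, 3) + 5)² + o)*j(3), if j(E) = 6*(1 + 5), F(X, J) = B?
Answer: -25668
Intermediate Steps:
B = -6 (B = 3*(-2) = -6)
F(X, J) = -6
j(E) = 36 (j(E) = 6*6 = 36)
o = -714 (o = 7*(-102) = -714)
((F(0, 3) + 5)² + o)*j(3) = ((-6 + 5)² - 714)*36 = ((-1)² - 714)*36 = (1 - 714)*36 = -713*36 = -25668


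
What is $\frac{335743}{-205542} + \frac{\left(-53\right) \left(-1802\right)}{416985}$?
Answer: $- \frac{40123100201}{28569310290} \approx -1.4044$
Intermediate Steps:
$\frac{335743}{-205542} + \frac{\left(-53\right) \left(-1802\right)}{416985} = 335743 \left(- \frac{1}{205542}\right) + 95506 \cdot \frac{1}{416985} = - \frac{335743}{205542} + \frac{95506}{416985} = - \frac{40123100201}{28569310290}$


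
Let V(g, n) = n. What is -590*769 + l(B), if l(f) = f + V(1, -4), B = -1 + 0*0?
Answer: -453715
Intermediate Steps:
B = -1 (B = -1 + 0 = -1)
l(f) = -4 + f (l(f) = f - 4 = -4 + f)
-590*769 + l(B) = -590*769 + (-4 - 1) = -453710 - 5 = -453715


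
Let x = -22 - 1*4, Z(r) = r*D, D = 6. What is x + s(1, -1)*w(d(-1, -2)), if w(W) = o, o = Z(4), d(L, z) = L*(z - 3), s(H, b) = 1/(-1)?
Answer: -50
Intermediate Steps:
s(H, b) = -1
Z(r) = 6*r (Z(r) = r*6 = 6*r)
d(L, z) = L*(-3 + z)
o = 24 (o = 6*4 = 24)
x = -26 (x = -22 - 4 = -26)
w(W) = 24
x + s(1, -1)*w(d(-1, -2)) = -26 - 1*24 = -26 - 24 = -50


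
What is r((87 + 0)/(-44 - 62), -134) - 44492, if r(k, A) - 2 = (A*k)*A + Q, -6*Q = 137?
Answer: -18841597/318 ≈ -59250.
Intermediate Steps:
Q = -137/6 (Q = -⅙*137 = -137/6 ≈ -22.833)
r(k, A) = -125/6 + k*A² (r(k, A) = 2 + ((A*k)*A - 137/6) = 2 + (k*A² - 137/6) = 2 + (-137/6 + k*A²) = -125/6 + k*A²)
r((87 + 0)/(-44 - 62), -134) - 44492 = (-125/6 + ((87 + 0)/(-44 - 62))*(-134)²) - 44492 = (-125/6 + (87/(-106))*17956) - 44492 = (-125/6 + (87*(-1/106))*17956) - 44492 = (-125/6 - 87/106*17956) - 44492 = (-125/6 - 781086/53) - 44492 = -4693141/318 - 44492 = -18841597/318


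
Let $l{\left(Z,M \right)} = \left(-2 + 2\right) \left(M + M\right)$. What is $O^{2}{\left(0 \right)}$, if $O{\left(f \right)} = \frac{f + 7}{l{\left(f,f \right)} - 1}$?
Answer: $49$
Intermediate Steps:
$l{\left(Z,M \right)} = 0$ ($l{\left(Z,M \right)} = 0 \cdot 2 M = 0$)
$O{\left(f \right)} = -7 - f$ ($O{\left(f \right)} = \frac{f + 7}{0 - 1} = \frac{7 + f}{-1} = \left(7 + f\right) \left(-1\right) = -7 - f$)
$O^{2}{\left(0 \right)} = \left(-7 - 0\right)^{2} = \left(-7 + 0\right)^{2} = \left(-7\right)^{2} = 49$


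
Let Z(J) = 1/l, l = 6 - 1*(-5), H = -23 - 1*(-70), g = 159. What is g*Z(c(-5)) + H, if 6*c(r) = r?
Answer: 676/11 ≈ 61.455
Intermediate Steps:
H = 47 (H = -23 + 70 = 47)
l = 11 (l = 6 + 5 = 11)
c(r) = r/6
Z(J) = 1/11
g*Z(c(-5)) + H = 159*(1/11) + 47 = 159/11 + 47 = 676/11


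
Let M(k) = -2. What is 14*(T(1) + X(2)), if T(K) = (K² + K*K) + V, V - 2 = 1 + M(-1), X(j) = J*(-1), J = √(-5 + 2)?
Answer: 42 - 14*I*√3 ≈ 42.0 - 24.249*I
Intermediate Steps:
J = I*√3 (J = √(-3) = I*√3 ≈ 1.732*I)
X(j) = -I*√3 (X(j) = (I*√3)*(-1) = -I*√3)
V = 1 (V = 2 + (1 - 2) = 2 - 1 = 1)
T(K) = 1 + 2*K² (T(K) = (K² + K*K) + 1 = (K² + K²) + 1 = 2*K² + 1 = 1 + 2*K²)
14*(T(1) + X(2)) = 14*((1 + 2*1²) - I*√3) = 14*((1 + 2*1) - I*√3) = 14*((1 + 2) - I*√3) = 14*(3 - I*√3) = 42 - 14*I*√3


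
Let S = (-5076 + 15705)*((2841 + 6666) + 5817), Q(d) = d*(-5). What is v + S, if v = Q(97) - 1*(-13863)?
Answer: 162892174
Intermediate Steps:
Q(d) = -5*d
v = 13378 (v = -5*97 - 1*(-13863) = -485 + 13863 = 13378)
S = 162878796 (S = 10629*(9507 + 5817) = 10629*15324 = 162878796)
v + S = 13378 + 162878796 = 162892174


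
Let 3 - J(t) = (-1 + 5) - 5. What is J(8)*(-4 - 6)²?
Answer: 400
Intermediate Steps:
J(t) = 4 (J(t) = 3 - ((-1 + 5) - 5) = 3 - (4 - 5) = 3 - 1*(-1) = 3 + 1 = 4)
J(8)*(-4 - 6)² = 4*(-4 - 6)² = 4*(-10)² = 4*100 = 400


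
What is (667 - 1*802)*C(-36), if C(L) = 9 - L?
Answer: -6075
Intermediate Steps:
(667 - 1*802)*C(-36) = (667 - 1*802)*(9 - 1*(-36)) = (667 - 802)*(9 + 36) = -135*45 = -6075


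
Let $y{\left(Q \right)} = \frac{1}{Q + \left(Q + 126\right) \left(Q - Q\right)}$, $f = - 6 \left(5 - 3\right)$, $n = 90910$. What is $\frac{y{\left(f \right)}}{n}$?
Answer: $- \frac{1}{1090920} \approx -9.1666 \cdot 10^{-7}$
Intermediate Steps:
$f = -12$ ($f = \left(-6\right) 2 = -12$)
$y{\left(Q \right)} = \frac{1}{Q}$ ($y{\left(Q \right)} = \frac{1}{Q + \left(126 + Q\right) 0} = \frac{1}{Q + 0} = \frac{1}{Q}$)
$\frac{y{\left(f \right)}}{n} = \frac{1}{\left(-12\right) 90910} = \left(- \frac{1}{12}\right) \frac{1}{90910} = - \frac{1}{1090920}$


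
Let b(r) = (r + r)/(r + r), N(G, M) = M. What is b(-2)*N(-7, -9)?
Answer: -9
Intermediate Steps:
b(r) = 1 (b(r) = (2*r)/((2*r)) = (2*r)*(1/(2*r)) = 1)
b(-2)*N(-7, -9) = 1*(-9) = -9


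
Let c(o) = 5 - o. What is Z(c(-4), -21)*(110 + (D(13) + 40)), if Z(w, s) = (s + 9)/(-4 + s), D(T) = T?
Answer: 1956/25 ≈ 78.240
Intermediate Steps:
Z(w, s) = (9 + s)/(-4 + s)
Z(c(-4), -21)*(110 + (D(13) + 40)) = ((9 - 21)/(-4 - 21))*(110 + (13 + 40)) = (-12/(-25))*(110 + 53) = -1/25*(-12)*163 = (12/25)*163 = 1956/25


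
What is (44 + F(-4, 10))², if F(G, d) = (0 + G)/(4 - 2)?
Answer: 1764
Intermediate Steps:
F(G, d) = G/2
(44 + F(-4, 10))² = (44 + (½)*(-4))² = (44 - 2)² = 42² = 1764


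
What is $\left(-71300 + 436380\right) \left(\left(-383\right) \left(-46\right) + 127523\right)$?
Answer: $52988076280$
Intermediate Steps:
$\left(-71300 + 436380\right) \left(\left(-383\right) \left(-46\right) + 127523\right) = 365080 \left(17618 + 127523\right) = 365080 \cdot 145141 = 52988076280$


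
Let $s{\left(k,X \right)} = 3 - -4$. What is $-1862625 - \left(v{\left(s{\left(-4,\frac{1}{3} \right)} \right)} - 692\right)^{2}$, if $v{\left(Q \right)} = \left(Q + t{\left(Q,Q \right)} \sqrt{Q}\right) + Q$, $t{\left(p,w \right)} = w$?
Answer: $-2322652 + 9492 \sqrt{7} \approx -2.2975 \cdot 10^{6}$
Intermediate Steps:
$s{\left(k,X \right)} = 7$ ($s{\left(k,X \right)} = 3 + 4 = 7$)
$v{\left(Q \right)} = Q^{\frac{3}{2}} + 2 Q$ ($v{\left(Q \right)} = \left(Q + Q \sqrt{Q}\right) + Q = \left(Q + Q^{\frac{3}{2}}\right) + Q = Q^{\frac{3}{2}} + 2 Q$)
$-1862625 - \left(v{\left(s{\left(-4,\frac{1}{3} \right)} \right)} - 692\right)^{2} = -1862625 - \left(\left(7^{\frac{3}{2}} + 2 \cdot 7\right) - 692\right)^{2} = -1862625 - \left(\left(7 \sqrt{7} + 14\right) - 692\right)^{2} = -1862625 - \left(\left(14 + 7 \sqrt{7}\right) - 692\right)^{2} = -1862625 - \left(-678 + 7 \sqrt{7}\right)^{2}$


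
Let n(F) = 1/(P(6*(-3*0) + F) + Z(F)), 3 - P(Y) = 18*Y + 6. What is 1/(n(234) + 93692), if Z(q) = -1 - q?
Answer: 4450/416929399 ≈ 1.0673e-5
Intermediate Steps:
P(Y) = -3 - 18*Y (P(Y) = 3 - (18*Y + 6) = 3 - (6 + 18*Y) = 3 + (-6 - 18*Y) = -3 - 18*Y)
n(F) = 1/(-4 - 19*F) (n(F) = 1/((-3 - 18*(6*(-3*0) + F)) + (-1 - F)) = 1/((-3 - 18*(6*0 + F)) + (-1 - F)) = 1/((-3 - 18*(0 + F)) + (-1 - F)) = 1/((-3 - 18*F) + (-1 - F)) = 1/(-4 - 19*F))
1/(n(234) + 93692) = 1/(-1/(4 + 19*234) + 93692) = 1/(-1/(4 + 4446) + 93692) = 1/(-1/4450 + 93692) = 1/(416929399/4450) = 4450/416929399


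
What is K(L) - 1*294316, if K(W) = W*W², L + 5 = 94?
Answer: 410653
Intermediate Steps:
L = 89 (L = -5 + 94 = 89)
K(W) = W³
K(L) - 1*294316 = 89³ - 1*294316 = 704969 - 294316 = 410653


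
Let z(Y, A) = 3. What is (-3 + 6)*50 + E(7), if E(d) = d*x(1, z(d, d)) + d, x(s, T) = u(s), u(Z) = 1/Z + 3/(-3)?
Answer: 157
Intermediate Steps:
u(Z) = -1 + 1/Z (u(Z) = 1/Z + 3*(-⅓) = 1/Z - 1 = -1 + 1/Z)
x(s, T) = (1 - s)/s
E(d) = d (E(d) = d*((1 - 1*1)/1) + d = d*(1*(1 - 1)) + d = d*(1*0) + d = d*0 + d = 0 + d = d)
(-3 + 6)*50 + E(7) = (-3 + 6)*50 + 7 = 3*50 + 7 = 150 + 7 = 157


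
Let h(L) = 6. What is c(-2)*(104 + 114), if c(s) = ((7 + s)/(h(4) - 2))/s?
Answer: -545/4 ≈ -136.25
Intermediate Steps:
c(s) = (7/4 + s/4)/s (c(s) = ((7 + s)/(6 - 2))/s = ((7 + s)/4)/s = ((7 + s)*(¼))/s = (7/4 + s/4)/s)
c(-2)*(104 + 114) = ((¼)*(7 - 2)/(-2))*(104 + 114) = ((¼)*(-½)*5)*218 = -5/8*218 = -545/4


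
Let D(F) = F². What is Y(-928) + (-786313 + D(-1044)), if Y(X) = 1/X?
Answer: 281762143/928 ≈ 3.0362e+5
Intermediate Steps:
Y(-928) + (-786313 + D(-1044)) = 1/(-928) + (-786313 + (-1044)²) = -1/928 + (-786313 + 1089936) = -1/928 + 303623 = 281762143/928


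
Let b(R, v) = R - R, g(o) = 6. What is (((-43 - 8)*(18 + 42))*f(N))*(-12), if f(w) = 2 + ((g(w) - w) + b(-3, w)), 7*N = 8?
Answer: 1762560/7 ≈ 2.5179e+5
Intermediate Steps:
N = 8/7 (N = (⅐)*8 = 8/7 ≈ 1.1429)
b(R, v) = 0
f(w) = 8 - w (f(w) = 2 + ((6 - w) + 0) = 2 + (6 - w) = 8 - w)
(((-43 - 8)*(18 + 42))*f(N))*(-12) = (((-43 - 8)*(18 + 42))*(8 - 1*8/7))*(-12) = ((-51*60)*(8 - 8/7))*(-12) = -3060*48/7*(-12) = -146880/7*(-12) = 1762560/7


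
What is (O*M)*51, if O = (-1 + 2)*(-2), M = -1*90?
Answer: 9180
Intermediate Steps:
M = -90
O = -2 (O = 1*(-2) = -2)
(O*M)*51 = -2*(-90)*51 = 180*51 = 9180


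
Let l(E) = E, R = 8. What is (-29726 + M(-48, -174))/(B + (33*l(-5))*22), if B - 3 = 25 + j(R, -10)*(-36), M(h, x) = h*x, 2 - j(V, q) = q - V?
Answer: 10687/2161 ≈ 4.9454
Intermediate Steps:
j(V, q) = 2 + V - q (j(V, q) = 2 - (q - V) = 2 + (V - q) = 2 + V - q)
B = -692 (B = 3 + (25 + (2 + 8 - 1*(-10))*(-36)) = 3 + (25 + (2 + 8 + 10)*(-36)) = 3 + (25 + 20*(-36)) = 3 + (25 - 720) = 3 - 695 = -692)
(-29726 + M(-48, -174))/(B + (33*l(-5))*22) = (-29726 - 48*(-174))/(-692 + (33*(-5))*22) = (-29726 + 8352)/(-692 - 165*22) = -21374/(-692 - 3630) = -21374/(-4322) = -21374*(-1/4322) = 10687/2161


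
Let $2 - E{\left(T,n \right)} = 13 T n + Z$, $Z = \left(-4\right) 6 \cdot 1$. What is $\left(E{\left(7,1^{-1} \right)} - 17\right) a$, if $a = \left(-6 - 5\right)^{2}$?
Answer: $-9922$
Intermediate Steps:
$Z = -24$ ($Z = \left(-24\right) 1 = -24$)
$a = 121$ ($a = \left(-11\right)^{2} = 121$)
$E{\left(T,n \right)} = 26 - 13 T n$ ($E{\left(T,n \right)} = 2 - \left(13 T n - 24\right) = 2 - \left(-24 + 13 T n\right) = 26 - 13 T n$)
$\left(E{\left(7,1^{-1} \right)} - 17\right) a = \left(\left(26 - \frac{91}{1}\right) - 17\right) 121 = \left(\left(26 - 91 \cdot 1\right) - 17\right) 121 = \left(\left(26 - 91\right) - 17\right) 121 = \left(-65 - 17\right) 121 = \left(-82\right) 121 = -9922$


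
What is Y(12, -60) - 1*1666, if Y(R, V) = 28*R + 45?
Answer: -1285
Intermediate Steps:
Y(R, V) = 45 + 28*R
Y(12, -60) - 1*1666 = (45 + 28*12) - 1*1666 = (45 + 336) - 1666 = 381 - 1666 = -1285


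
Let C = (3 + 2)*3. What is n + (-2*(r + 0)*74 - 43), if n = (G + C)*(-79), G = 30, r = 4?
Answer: -4190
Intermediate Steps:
C = 15 (C = 5*3 = 15)
n = -3555 (n = (30 + 15)*(-79) = 45*(-79) = -3555)
n + (-2*(r + 0)*74 - 43) = -3555 + (-2*(4 + 0)*74 - 43) = -3555 + (-2*4*74 - 43) = -3555 + (-8*74 - 43) = -3555 + (-592 - 43) = -3555 - 635 = -4190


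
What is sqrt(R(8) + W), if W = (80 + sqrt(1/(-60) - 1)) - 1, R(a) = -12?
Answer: sqrt(60300 + 30*I*sqrt(915))/30 ≈ 8.1856 + 0.06159*I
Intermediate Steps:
W = 79 + I*sqrt(915)/30 (W = (80 + sqrt(-1/60 - 1)) - 1 = (80 + sqrt(-61/60)) - 1 = (80 + I*sqrt(915)/30) - 1 = 79 + I*sqrt(915)/30 ≈ 79.0 + 1.0083*I)
sqrt(R(8) + W) = sqrt(-12 + (79 + I*sqrt(915)/30)) = sqrt(67 + I*sqrt(915)/30)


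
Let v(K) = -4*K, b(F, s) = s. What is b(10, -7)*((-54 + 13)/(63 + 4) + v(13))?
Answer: 24675/67 ≈ 368.28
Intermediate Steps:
b(10, -7)*((-54 + 13)/(63 + 4) + v(13)) = -7*((-54 + 13)/(63 + 4) - 4*13) = -7*(-41/67 - 52) = -7*(-3525/67) = 24675/67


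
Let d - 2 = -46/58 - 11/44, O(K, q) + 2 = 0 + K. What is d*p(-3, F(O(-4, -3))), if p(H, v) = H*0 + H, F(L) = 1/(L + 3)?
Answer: -333/116 ≈ -2.8707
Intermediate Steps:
O(K, q) = -2 + K (O(K, q) = -2 + (0 + K) = -2 + K)
F(L) = 1/(3 + L)
p(H, v) = H (p(H, v) = 0 + H = H)
d = 111/116 (d = 2 + (-46/58 - 11/44) = 2 + (-46*1/58 - 11*1/44) = 2 + (-23/29 - ¼) = 2 - 121/116 = 111/116 ≈ 0.95690)
d*p(-3, F(O(-4, -3))) = (111/116)*(-3) = -333/116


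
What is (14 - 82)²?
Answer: 4624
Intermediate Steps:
(14 - 82)² = (-68)² = 4624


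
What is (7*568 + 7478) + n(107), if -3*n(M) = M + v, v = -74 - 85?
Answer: 34414/3 ≈ 11471.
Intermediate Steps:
v = -159
n(M) = 53 - M/3 (n(M) = -(M - 159)/3 = -(-159 + M)/3 = 53 - M/3)
(7*568 + 7478) + n(107) = (7*568 + 7478) + (53 - ⅓*107) = (3976 + 7478) + (53 - 107/3) = 11454 + 52/3 = 34414/3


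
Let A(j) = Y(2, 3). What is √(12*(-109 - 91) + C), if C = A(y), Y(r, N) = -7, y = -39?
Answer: I*√2407 ≈ 49.061*I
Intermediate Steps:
A(j) = -7
C = -7
√(12*(-109 - 91) + C) = √(12*(-109 - 91) - 7) = √(12*(-200) - 7) = √(-2400 - 7) = √(-2407) = I*√2407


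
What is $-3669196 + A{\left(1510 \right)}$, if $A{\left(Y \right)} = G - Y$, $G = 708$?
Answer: $-3669998$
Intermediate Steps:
$A{\left(Y \right)} = 708 - Y$
$-3669196 + A{\left(1510 \right)} = -3669196 + \left(708 - 1510\right) = -3669196 - 802 = -3669998$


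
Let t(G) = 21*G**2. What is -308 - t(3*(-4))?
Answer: -3332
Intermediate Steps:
-308 - t(3*(-4)) = -308 - 21*(3*(-4))**2 = -308 - 21*(-12)**2 = -308 - 21*144 = -308 - 1*3024 = -308 - 3024 = -3332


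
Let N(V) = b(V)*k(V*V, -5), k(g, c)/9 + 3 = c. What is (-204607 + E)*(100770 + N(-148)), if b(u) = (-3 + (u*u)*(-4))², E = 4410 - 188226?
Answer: 214700937087797706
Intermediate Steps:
k(g, c) = -27 + 9*c
E = -183816
b(u) = (-3 - 4*u²)² (b(u) = (-3 + u²*(-4))² = (-3 - 4*u²)²)
N(V) = -72*(3 + 4*V²)² (N(V) = (3 + 4*V²)²*(-27 + 9*(-5)) = (3 + 4*V²)²*(-27 - 45) = (3 + 4*V²)²*(-72) = -72*(3 + 4*V²)²)
(-204607 + E)*(100770 + N(-148)) = (-204607 - 183816)*(100770 - 72*(3 + 4*(-148)²)²) = -388423*(100770 - 72*(3 + 4*21904)²) = -388423*(100770 - 72*(3 + 87616)²) = -388423*(100770 - 72*87619²) = -388423*(100770 - 72*7677089161) = -388423*(100770 - 552750419592) = -388423*(-552750318822) = 214700937087797706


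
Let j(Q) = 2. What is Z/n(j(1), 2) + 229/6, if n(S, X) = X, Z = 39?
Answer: 173/3 ≈ 57.667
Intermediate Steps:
Z/n(j(1), 2) + 229/6 = 39/2 + 229/6 = 173/3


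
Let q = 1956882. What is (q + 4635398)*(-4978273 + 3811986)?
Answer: -7688490464360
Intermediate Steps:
(q + 4635398)*(-4978273 + 3811986) = (1956882 + 4635398)*(-4978273 + 3811986) = 6592280*(-1166287) = -7688490464360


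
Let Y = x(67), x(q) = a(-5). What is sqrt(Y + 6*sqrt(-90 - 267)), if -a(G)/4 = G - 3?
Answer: sqrt(32 + 6*I*sqrt(357)) ≈ 8.6544 + 6.5497*I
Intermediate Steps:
a(G) = 12 - 4*G (a(G) = -4*(G - 3) = -4*(-3 + G) = 12 - 4*G)
x(q) = 32 (x(q) = 12 - 4*(-5) = 12 + 20 = 32)
Y = 32
sqrt(Y + 6*sqrt(-90 - 267)) = sqrt(32 + 6*sqrt(-90 - 267)) = sqrt(32 + 6*sqrt(-357)) = sqrt(32 + 6*(I*sqrt(357))) = sqrt(32 + 6*I*sqrt(357))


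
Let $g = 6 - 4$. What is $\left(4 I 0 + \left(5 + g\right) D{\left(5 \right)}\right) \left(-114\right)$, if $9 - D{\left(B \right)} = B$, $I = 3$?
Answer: $-3192$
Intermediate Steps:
$D{\left(B \right)} = 9 - B$
$g = 2$
$\left(4 I 0 + \left(5 + g\right) D{\left(5 \right)}\right) \left(-114\right) = \left(4 \cdot 3 \cdot 0 + \left(5 + 2\right) \left(9 - 5\right)\right) \left(-114\right) = \left(12 \cdot 0 + 7 \left(9 - 5\right)\right) \left(-114\right) = \left(0 + 7 \cdot 4\right) \left(-114\right) = \left(0 + 28\right) \left(-114\right) = 28 \left(-114\right) = -3192$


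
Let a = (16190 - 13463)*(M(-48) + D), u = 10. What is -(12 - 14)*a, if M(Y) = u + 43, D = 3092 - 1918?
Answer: 6692058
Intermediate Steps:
D = 1174
M(Y) = 53 (M(Y) = 10 + 43 = 53)
a = 3346029 (a = (16190 - 13463)*(53 + 1174) = 2727*1227 = 3346029)
-(12 - 14)*a = -(12 - 14)*3346029 = -(-2)*3346029 = -1*(-6692058) = 6692058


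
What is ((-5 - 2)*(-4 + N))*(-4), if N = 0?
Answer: -112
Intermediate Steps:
((-5 - 2)*(-4 + N))*(-4) = ((-5 - 2)*(-4 + 0))*(-4) = -7*(-4)*(-4) = 28*(-4) = -112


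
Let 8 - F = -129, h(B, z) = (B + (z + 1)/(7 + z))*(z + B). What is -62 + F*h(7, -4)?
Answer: 2404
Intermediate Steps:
h(B, z) = (B + z)*(B + (1 + z)/(7 + z)) (h(B, z) = (B + (1 + z)/(7 + z))*(B + z) = (B + z)*(B + (1 + z)/(7 + z)))
F = 137 (F = 8 - 1*(-129) = 8 + 129 = 137)
-62 + F*h(7, -4) = -62 + 137*((7 - 4 + (-4)**2 + 7*7**2 + 7*(-4)**2 - 4*7**2 + 8*7*(-4))/(7 - 4)) = -62 + 137*((7 - 4 + 16 + 7*49 + 7*16 - 4*49 - 224)/3) = -62 + 137*((7 - 4 + 16 + 343 + 112 - 196 - 224)/3) = -62 + 137*((1/3)*54) = -62 + 137*18 = -62 + 2466 = 2404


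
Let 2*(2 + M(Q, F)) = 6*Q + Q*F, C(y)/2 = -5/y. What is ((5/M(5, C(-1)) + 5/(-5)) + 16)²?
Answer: 330625/1444 ≈ 228.96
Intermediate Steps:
C(y) = -10/y (C(y) = 2*(-5/y) = -10/y)
M(Q, F) = -2 + 3*Q + F*Q/2 (M(Q, F) = -2 + (6*Q + Q*F)/2 = -2 + (6*Q + F*Q)/2 = -2 + (3*Q + F*Q/2) = -2 + 3*Q + F*Q/2)
((5/M(5, C(-1)) + 5/(-5)) + 16)² = ((5/(-2 + 3*5 + (½)*(-10/(-1))*5) + 5/(-5)) + 16)² = ((5/(-2 + 15 + (½)*(-10*(-1))*5) + 5*(-⅕)) + 16)² = ((5/(-2 + 15 + (½)*10*5) - 1) + 16)² = ((5/(-2 + 15 + 25) - 1) + 16)² = ((5/38 - 1) + 16)² = (-33/38 + 16)² = (575/38)² = 330625/1444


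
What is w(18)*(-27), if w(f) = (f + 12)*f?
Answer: -14580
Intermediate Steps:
w(f) = f*(12 + f) (w(f) = (12 + f)*f = f*(12 + f))
w(18)*(-27) = (18*(12 + 18))*(-27) = (18*30)*(-27) = 540*(-27) = -14580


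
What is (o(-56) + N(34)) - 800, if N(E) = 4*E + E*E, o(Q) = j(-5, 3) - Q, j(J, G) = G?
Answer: 551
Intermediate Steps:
o(Q) = 3 - Q
N(E) = E**2 + 4*E (N(E) = 4*E + E**2 = E**2 + 4*E)
(o(-56) + N(34)) - 800 = ((3 - 1*(-56)) + 34*(4 + 34)) - 800 = ((3 + 56) + 34*38) - 800 = (59 + 1292) - 800 = 1351 - 800 = 551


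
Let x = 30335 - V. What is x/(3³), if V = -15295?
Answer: 1690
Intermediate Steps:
x = 45630 (x = 30335 - 1*(-15295) = 30335 + 15295 = 45630)
x/(3³) = 45630/(3³) = 45630/27 = 45630*(1/27) = 1690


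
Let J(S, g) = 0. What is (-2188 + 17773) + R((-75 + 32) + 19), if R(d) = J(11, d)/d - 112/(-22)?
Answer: 171491/11 ≈ 15590.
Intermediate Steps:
R(d) = 56/11 (R(d) = 0/d - 112/(-22) = 0 - 112*(-1/22) = 0 + 56/11 = 56/11)
(-2188 + 17773) + R((-75 + 32) + 19) = (-2188 + 17773) + 56/11 = 15585 + 56/11 = 171491/11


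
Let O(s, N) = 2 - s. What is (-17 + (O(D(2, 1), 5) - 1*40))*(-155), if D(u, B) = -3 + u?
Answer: 8370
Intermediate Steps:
(-17 + (O(D(2, 1), 5) - 1*40))*(-155) = (-17 + ((2 - (-3 + 2)) - 1*40))*(-155) = (-17 + ((2 - 1*(-1)) - 40))*(-155) = (-17 + ((2 + 1) - 40))*(-155) = (-17 + (3 - 40))*(-155) = (-17 - 37)*(-155) = -54*(-155) = 8370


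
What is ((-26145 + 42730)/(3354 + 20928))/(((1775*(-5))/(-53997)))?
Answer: 59702683/14366850 ≈ 4.1556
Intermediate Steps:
((-26145 + 42730)/(3354 + 20928))/(((1775*(-5))/(-53997))) = (16585/24282)/((-8875*(-1/53997))) = (16585*(1/24282))/(8875/53997) = (16585/24282)*(53997/8875) = 59702683/14366850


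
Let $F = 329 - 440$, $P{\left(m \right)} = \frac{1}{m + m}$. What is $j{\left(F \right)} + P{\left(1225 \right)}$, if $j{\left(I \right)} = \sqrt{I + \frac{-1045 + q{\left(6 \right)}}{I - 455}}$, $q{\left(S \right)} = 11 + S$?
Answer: $\frac{1}{2450} + \frac{53 i \sqrt{3113}}{283} \approx 0.00040816 + 10.449 i$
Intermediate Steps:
$P{\left(m \right)} = \frac{1}{2 m}$
$F = -111$
$j{\left(I \right)} = \sqrt{I - \frac{1028}{-455 + I}}$ ($j{\left(I \right)} = \sqrt{I + \frac{-1045 + \left(11 + 6\right)}{I - 455}} = \sqrt{I + \frac{-1045 + 17}{-455 + I}} = \sqrt{I - \frac{1028}{-455 + I}}$)
$j{\left(F \right)} + P{\left(1225 \right)} = \sqrt{\frac{-1028 - 111 \left(-455 - 111\right)}{-455 - 111}} + \frac{1}{2 \cdot 1225} = \sqrt{\frac{-1028 - -62826}{-566}} + \frac{1}{2} \cdot \frac{1}{1225} = \sqrt{- \frac{-1028 + 62826}{566}} + \frac{1}{2450} = \sqrt{\left(- \frac{1}{566}\right) 61798} + \frac{1}{2450} = \sqrt{- \frac{30899}{283}} + \frac{1}{2450} = \frac{53 i \sqrt{3113}}{283} + \frac{1}{2450} = \frac{1}{2450} + \frac{53 i \sqrt{3113}}{283}$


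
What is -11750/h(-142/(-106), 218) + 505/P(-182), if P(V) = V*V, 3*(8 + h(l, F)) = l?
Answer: 61884519505/39781924 ≈ 1555.6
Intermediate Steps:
h(l, F) = -8 + l/3
P(V) = V**2
-11750/h(-142/(-106), 218) + 505/P(-182) = -11750/(-8 + (-142/(-106))/3) + 505/((-182)**2) = -11750/(-8 + (-142*(-1/106))/3) + 505/33124 = -11750/(-8 + (1/3)*(71/53)) + 505*(1/33124) = -11750/(-8 + 71/159) + 505/33124 = -11750/(-1201/159) + 505/33124 = -11750*(-159/1201) + 505/33124 = 1868250/1201 + 505/33124 = 61884519505/39781924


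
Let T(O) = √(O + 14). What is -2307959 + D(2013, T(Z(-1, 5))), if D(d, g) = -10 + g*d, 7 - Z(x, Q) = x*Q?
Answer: -2307969 + 2013*√26 ≈ -2.2977e+6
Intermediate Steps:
Z(x, Q) = 7 - Q*x (Z(x, Q) = 7 - x*Q = 7 - Q*x)
T(O) = √(14 + O)
D(d, g) = -10 + d*g
-2307959 + D(2013, T(Z(-1, 5))) = -2307959 + (-10 + 2013*√(14 + (7 - 1*5*(-1)))) = -2307959 + (-10 + 2013*√(14 + (7 + 5))) = -2307959 + (-10 + 2013*√(14 + 12)) = -2307959 + (-10 + 2013*√26) = -2307969 + 2013*√26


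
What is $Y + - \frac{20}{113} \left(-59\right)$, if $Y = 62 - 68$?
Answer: $\frac{502}{113} \approx 4.4425$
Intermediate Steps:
$Y = -6$ ($Y = 62 - 68 = -6$)
$Y + - \frac{20}{113} \left(-59\right) = -6 + - \frac{20}{113} \left(-59\right) = -6 + \left(-20\right) \frac{1}{113} \left(-59\right) = -6 - - \frac{1180}{113} = -6 + \frac{1180}{113} = \frac{502}{113}$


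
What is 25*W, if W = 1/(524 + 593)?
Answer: 25/1117 ≈ 0.022381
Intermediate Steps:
W = 1/1117 ≈ 0.00089526
25*W = 25*(1/1117) = 25/1117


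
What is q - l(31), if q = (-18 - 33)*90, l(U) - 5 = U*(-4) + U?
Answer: -4502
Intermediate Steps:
l(U) = 5 - 3*U (l(U) = 5 + (U*(-4) + U) = 5 + (-4*U + U) = 5 - 3*U)
q = -4590 (q = -51*90 = -4590)
q - l(31) = -4590 - (5 - 3*31) = -4590 - (5 - 93) = -4590 - 1*(-88) = -4590 + 88 = -4502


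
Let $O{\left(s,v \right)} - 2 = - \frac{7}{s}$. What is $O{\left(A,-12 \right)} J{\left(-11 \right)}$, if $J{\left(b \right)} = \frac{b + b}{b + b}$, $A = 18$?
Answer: $\frac{29}{18} \approx 1.6111$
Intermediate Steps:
$O{\left(s,v \right)} = 2 - \frac{7}{s}$
$J{\left(b \right)} = 1$ ($J{\left(b \right)} = \frac{2 b}{2 b} = 2 b \frac{1}{2 b} = 1$)
$O{\left(A,-12 \right)} J{\left(-11 \right)} = \left(2 - \frac{7}{18}\right) 1 = \frac{29}{18} \cdot 1 = \frac{29}{18}$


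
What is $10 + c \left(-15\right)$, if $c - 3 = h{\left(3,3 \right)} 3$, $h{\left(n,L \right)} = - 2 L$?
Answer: $235$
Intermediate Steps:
$c = -15$ ($c = 3 + \left(-2\right) 3 \cdot 3 = 3 - 18 = -15$)
$10 + c \left(-15\right) = 10 - -225 = 10 + 225 = 235$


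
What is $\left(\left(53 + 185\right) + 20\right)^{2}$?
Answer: $66564$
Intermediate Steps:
$\left(\left(53 + 185\right) + 20\right)^{2} = \left(238 + 20\right)^{2} = 258^{2} = 66564$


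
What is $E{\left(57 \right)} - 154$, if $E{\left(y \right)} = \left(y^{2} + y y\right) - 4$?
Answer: $6340$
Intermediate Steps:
$E{\left(y \right)} = -4 + 2 y^{2}$ ($E{\left(y \right)} = \left(y^{2} + y^{2}\right) - 4 = 2 y^{2} - 4 = -4 + 2 y^{2}$)
$E{\left(57 \right)} - 154 = \left(-4 + 2 \cdot 57^{2}\right) - 154 = \left(-4 + 2 \cdot 3249\right) - 154 = \left(-4 + 6498\right) - 154 = 6494 - 154 = 6340$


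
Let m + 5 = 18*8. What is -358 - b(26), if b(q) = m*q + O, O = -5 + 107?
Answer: -4074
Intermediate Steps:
m = 139 (m = -5 + 18*8 = -5 + 144 = 139)
O = 102
b(q) = 102 + 139*q (b(q) = 139*q + 102 = 102 + 139*q)
-358 - b(26) = -358 - (102 + 139*26) = -358 - (102 + 3614) = -358 - 1*3716 = -358 - 3716 = -4074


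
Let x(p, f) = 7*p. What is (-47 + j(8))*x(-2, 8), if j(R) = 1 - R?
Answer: 756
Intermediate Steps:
(-47 + j(8))*x(-2, 8) = (-47 + (1 - 1*8))*(7*(-2)) = (-47 + (1 - 8))*(-14) = (-47 - 7)*(-14) = -54*(-14) = 756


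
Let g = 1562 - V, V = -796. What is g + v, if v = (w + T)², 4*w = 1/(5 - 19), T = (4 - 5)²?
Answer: 7397713/3136 ≈ 2359.0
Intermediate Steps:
T = 1 (T = (-1)² = 1)
w = -1/56 (w = 1/(4*(5 - 19)) = (¼)/(-14) = (¼)*(-1/14) = -1/56 ≈ -0.017857)
v = 3025/3136 (v = (-1/56 + 1)² = (55/56)² = 3025/3136 ≈ 0.96460)
g = 2358 (g = 1562 - 1*(-796) = 1562 + 796 = 2358)
g + v = 2358 + 3025/3136 = 7397713/3136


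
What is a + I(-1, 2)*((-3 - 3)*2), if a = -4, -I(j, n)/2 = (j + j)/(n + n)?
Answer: -16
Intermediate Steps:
I(j, n) = -2*j/n (I(j, n) = -2*(j + j)/(n + n) = -2*2*j/(2*n) = -2*2*j*1/(2*n) = -2*j/n)
a + I(-1, 2)*((-3 - 3)*2) = -4 + (-2*(-1)/2)*((-3 - 3)*2) = -4 + (-2*(-1)*1/2)*(-6*2) = -4 + 1*(-12) = -4 - 12 = -16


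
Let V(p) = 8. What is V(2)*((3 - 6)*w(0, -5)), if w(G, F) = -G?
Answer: 0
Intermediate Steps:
V(2)*((3 - 6)*w(0, -5)) = 8*((3 - 6)*(-1*0)) = 8*(-3*0) = 8*0 = 0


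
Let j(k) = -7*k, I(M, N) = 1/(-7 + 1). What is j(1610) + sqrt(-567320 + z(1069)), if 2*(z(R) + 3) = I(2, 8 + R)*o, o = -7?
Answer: -11270 + I*sqrt(20423607)/6 ≈ -11270.0 + 753.21*I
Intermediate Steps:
I(M, N) = -1/6 (I(M, N) = 1/(-6) = -1/6)
z(R) = -29/12 (z(R) = -3 + (-1/6*(-7))/2 = -3 + (1/2)*(7/6) = -3 + 7/12 = -29/12)
j(1610) + sqrt(-567320 + z(1069)) = -7*1610 + sqrt(-567320 - 29/12) = -11270 + sqrt(-6807869/12) = -11270 + I*sqrt(20423607)/6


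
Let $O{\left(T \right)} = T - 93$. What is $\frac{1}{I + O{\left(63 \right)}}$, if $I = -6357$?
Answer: $- \frac{1}{6387} \approx -0.00015657$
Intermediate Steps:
$O{\left(T \right)} = -93 + T$
$\frac{1}{I + O{\left(63 \right)}} = \frac{1}{-6357 + \left(-93 + 63\right)} = \frac{1}{-6357 - 30} = \frac{1}{-6387} = - \frac{1}{6387}$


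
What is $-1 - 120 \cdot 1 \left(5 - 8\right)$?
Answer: $359$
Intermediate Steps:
$-1 - 120 \cdot 1 \left(5 - 8\right) = -1 - 120 \cdot 1 \left(-3\right) = -1 - -360 = -1 + 360 = 359$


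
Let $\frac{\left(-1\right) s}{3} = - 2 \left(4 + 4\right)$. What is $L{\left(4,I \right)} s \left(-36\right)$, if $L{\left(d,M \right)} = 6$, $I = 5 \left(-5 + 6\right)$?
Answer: $-10368$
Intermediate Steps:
$I = 5$ ($I = 5 \cdot 1 = 5$)
$s = 48$ ($s = - 3 \left(- 2 \left(4 + 4\right)\right) = - 3 \left(\left(-2\right) 8\right) = \left(-3\right) \left(-16\right) = 48$)
$L{\left(4,I \right)} s \left(-36\right) = 6 \cdot 48 \left(-36\right) = 288 \left(-36\right) = -10368$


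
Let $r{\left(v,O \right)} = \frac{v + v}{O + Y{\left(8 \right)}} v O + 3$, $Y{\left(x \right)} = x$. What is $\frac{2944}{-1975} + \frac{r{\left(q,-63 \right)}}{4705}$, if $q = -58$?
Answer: $\frac{3024947}{20443225} \approx 0.14797$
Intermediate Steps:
$r{\left(v,O \right)} = 3 + \frac{2 O v^{2}}{8 + O}$ ($r{\left(v,O \right)} = \frac{v + v}{O + 8} v O + 3 = \frac{2 v}{8 + O} v O + 3 = \frac{2 v^{2}}{8 + O} O + 3 = \frac{2 O v^{2}}{8 + O} + 3 = 3 + \frac{2 O v^{2}}{8 + O}$)
$\frac{2944}{-1975} + \frac{r{\left(q,-63 \right)}}{4705} = \frac{2944}{-1975} + \frac{\frac{1}{8 - 63} \left(24 + 3 \left(-63\right) + 2 \left(-63\right) \left(-58\right)^{2}\right)}{4705} = 2944 \left(- \frac{1}{1975}\right) + \frac{24 - 189 + 2 \left(-63\right) 3364}{-55} \cdot \frac{1}{4705} = - \frac{2944}{1975} + - \frac{24 - 189 - 423864}{55} \cdot \frac{1}{4705} = - \frac{2944}{1975} + \left(- \frac{1}{55}\right) \left(-424029\right) \frac{1}{4705} = - \frac{2944}{1975} + \frac{424029}{55} \cdot \frac{1}{4705} = - \frac{2944}{1975} + \frac{424029}{258775} = \frac{3024947}{20443225}$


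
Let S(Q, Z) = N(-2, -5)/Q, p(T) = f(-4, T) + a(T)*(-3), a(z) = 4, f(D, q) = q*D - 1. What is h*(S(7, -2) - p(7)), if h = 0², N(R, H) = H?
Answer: 0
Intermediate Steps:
f(D, q) = -1 + D*q (f(D, q) = D*q - 1 = -1 + D*q)
p(T) = -13 - 4*T (p(T) = (-1 - 4*T) + 4*(-3) = (-1 - 4*T) - 12 = -13 - 4*T)
S(Q, Z) = -5/Q
h = 0
h*(S(7, -2) - p(7)) = 0*(-5/7 - (-13 - 4*7)) = 0*(-5*⅐ - (-13 - 28)) = 0*(-5/7 - 1*(-41)) = 0*(-5/7 + 41) = 0*(282/7) = 0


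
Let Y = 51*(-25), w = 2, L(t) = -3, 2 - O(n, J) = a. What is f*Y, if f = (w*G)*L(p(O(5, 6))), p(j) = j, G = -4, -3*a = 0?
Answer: -30600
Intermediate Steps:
a = 0 (a = -⅓*0 = 0)
O(n, J) = 2 (O(n, J) = 2 - 1*0 = 2 + 0 = 2)
Y = -1275
f = 24 (f = (2*(-4))*(-3) = -8*(-3) = 24)
f*Y = 24*(-1275) = -30600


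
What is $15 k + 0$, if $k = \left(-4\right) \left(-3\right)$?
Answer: $180$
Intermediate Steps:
$k = 12$
$15 k + 0 = 15 \cdot 12 + 0 = 180 + 0 = 180$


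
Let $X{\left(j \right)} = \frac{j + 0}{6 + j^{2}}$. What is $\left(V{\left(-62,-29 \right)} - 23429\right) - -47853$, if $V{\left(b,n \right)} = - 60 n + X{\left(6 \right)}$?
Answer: $\frac{183149}{7} \approx 26164.0$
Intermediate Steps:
$X{\left(j \right)} = \frac{j}{6 + j^{2}}$
$V{\left(b,n \right)} = \frac{1}{7} - 60 n$ ($V{\left(b,n \right)} = - 60 n + \frac{6}{6 + 6^{2}} = - 60 n + \frac{6}{6 + 36} = - 60 n + \frac{6}{42} = - 60 n + 6 \cdot \frac{1}{42} = - 60 n + \frac{1}{7} = \frac{1}{7} - 60 n$)
$\left(V{\left(-62,-29 \right)} - 23429\right) - -47853 = \left(\left(\frac{1}{7} - -1740\right) - 23429\right) - -47853 = \left(\left(\frac{1}{7} + 1740\right) - 23429\right) + 47853 = \left(\frac{12181}{7} - 23429\right) + 47853 = - \frac{151822}{7} + 47853 = \frac{183149}{7}$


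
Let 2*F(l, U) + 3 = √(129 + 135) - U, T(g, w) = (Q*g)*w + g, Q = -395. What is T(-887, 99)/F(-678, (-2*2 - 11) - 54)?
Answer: 34685248/31 - 34685248*√66/1023 ≈ 8.4343e+5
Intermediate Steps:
T(g, w) = g - 395*g*w (T(g, w) = (-395*g)*w + g = -395*g*w + g = g - 395*g*w)
F(l, U) = -3/2 + √66 - U/2 (F(l, U) = -3/2 + (√(129 + 135) - U)/2 = -3/2 + (√264 - U)/2 = -3/2 + (2*√66 - U)/2 = -3/2 + (-U + 2*√66)/2 = -3/2 + (√66 - U/2) = -3/2 + √66 - U/2)
T(-887, 99)/F(-678, (-2*2 - 11) - 54) = (-887*(1 - 395*99))/(-3/2 + √66 - ((-2*2 - 11) - 54)/2) = (-887*(1 - 39105))/(-3/2 + √66 - ((-4 - 11) - 54)/2) = (-887*(-39104))/(-3/2 + √66 - (-15 - 54)/2) = 34685248/(-3/2 + √66 - ½*(-69)) = 34685248/(-3/2 + √66 + 69/2) = 34685248/(33 + √66)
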